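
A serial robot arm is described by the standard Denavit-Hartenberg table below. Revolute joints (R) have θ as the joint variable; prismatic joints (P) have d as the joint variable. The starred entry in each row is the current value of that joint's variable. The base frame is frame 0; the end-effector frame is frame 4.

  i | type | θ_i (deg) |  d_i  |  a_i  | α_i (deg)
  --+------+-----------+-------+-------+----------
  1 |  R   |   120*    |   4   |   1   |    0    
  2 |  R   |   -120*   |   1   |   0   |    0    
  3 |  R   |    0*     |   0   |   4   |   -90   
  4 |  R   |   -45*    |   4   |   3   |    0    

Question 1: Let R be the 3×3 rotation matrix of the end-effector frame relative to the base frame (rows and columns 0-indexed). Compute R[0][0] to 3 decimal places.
0.707

End-effector x-axis (col 0 of R) = (0.7071,-0.0000,0.7071)
R[0][0] = 0.7071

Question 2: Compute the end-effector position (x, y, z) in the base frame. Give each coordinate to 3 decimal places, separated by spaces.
5.621 4.866 7.121

after link 1: o_1 = (-0.5000, 0.8660, 4.0000)
after link 2: o_2 = (-0.5000, 0.8660, 5.0000)
after link 3: o_3 = (3.5000, 0.8660, 5.0000)
after link 4: o_4 = (5.6213, 4.8660, 7.1213)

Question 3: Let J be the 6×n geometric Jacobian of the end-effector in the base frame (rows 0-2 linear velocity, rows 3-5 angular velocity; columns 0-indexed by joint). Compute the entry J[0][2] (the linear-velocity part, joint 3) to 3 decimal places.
axis z_2 = (0.0000,0.0000,1.0000); lever o_n−o_2 = (6.1213,4.0000,2.1213)
cross product → J_v[:, 2] = (-4.0000,6.1213,0.0000)
J_ω[:, 2] = z_2
entry J[0][2] = -4.0000

-4.000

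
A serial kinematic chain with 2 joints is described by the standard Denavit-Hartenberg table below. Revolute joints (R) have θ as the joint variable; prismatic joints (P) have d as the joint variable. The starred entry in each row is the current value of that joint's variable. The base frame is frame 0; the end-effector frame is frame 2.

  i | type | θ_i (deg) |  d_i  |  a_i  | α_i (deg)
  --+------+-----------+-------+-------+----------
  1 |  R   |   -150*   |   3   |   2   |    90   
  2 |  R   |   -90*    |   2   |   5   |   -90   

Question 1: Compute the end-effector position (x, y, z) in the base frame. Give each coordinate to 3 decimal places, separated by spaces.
-2.732 0.732 -2.000

after link 1: o_1 = (-1.7321, -1.0000, 3.0000)
after link 2: o_2 = (-2.7321, 0.7321, -2.0000)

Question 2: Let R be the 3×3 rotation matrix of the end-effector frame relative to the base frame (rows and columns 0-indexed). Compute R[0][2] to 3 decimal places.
-0.866

End-effector z-axis (col 2 of R) = (-0.8660,-0.5000,0.0000)
R[0][2] = -0.8660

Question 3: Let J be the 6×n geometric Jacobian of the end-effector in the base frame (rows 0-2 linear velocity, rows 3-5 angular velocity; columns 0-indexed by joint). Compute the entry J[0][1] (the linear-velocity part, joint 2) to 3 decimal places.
-4.330

axis z_1 = (-0.5000,0.8660,0.0000); lever o_n−o_1 = (-1.0000,1.7321,-5.0000)
cross product → J_v[:, 1] = (-4.3301,-2.5000,0.0000)
J_ω[:, 1] = z_1
entry J[0][1] = -4.3301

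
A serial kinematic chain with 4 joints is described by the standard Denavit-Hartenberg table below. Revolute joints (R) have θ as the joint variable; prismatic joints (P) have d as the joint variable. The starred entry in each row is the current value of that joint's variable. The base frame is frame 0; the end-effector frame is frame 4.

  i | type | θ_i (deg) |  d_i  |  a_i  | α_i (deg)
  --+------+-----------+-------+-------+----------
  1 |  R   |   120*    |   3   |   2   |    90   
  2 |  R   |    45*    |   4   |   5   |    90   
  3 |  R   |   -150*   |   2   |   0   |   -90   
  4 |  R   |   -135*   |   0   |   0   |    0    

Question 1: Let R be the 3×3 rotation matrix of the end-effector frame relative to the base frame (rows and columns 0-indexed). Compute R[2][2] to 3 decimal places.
End-effector z-axis (col 2 of R) = (-0.9268,-0.1268,0.3536)
R[2][2] = 0.3536

0.354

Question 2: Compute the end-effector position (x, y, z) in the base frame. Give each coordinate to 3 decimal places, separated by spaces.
after link 1: o_1 = (-1.0000, 1.7321, 3.0000)
after link 2: o_2 = (0.6963, 6.7939, 6.5355)
after link 3: o_3 = (-0.0108, 8.0187, 5.1213)
after link 4: o_4 = (-0.0108, 8.0187, 5.1213)

-0.011 8.019 5.121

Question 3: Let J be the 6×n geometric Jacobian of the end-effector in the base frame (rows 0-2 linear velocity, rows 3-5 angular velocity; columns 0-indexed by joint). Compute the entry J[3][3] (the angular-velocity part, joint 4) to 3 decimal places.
axis z_3 = (-0.9268,-0.1268,0.3536); lever o_n−o_3 = (0.0000,0.0000,0.0000)
cross product → J_v[:, 3] = (-0.0000,0.0000,0.0000)
J_ω[:, 3] = z_3
entry J[3][3] = -0.9268

-0.927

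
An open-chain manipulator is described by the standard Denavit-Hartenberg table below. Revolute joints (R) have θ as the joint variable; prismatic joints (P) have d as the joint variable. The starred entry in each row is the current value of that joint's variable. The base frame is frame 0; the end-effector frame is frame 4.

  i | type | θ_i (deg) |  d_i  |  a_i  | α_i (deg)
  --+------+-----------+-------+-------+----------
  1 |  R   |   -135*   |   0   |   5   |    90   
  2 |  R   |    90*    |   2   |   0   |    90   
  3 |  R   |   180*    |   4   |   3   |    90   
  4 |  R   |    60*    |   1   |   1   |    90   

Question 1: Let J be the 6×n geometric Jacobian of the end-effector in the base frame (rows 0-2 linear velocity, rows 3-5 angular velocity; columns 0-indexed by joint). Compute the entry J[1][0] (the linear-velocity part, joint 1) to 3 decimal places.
-9.098

axis z_0 = ẑ; lever o_n−o_0 = (-9.0977,-4.8550,-3.5000)
cross product → J_v[:, 0] = (4.8550,-9.0977,0.0000)
J_ω[:, 0] = z_0
entry J[1][0] = -9.0977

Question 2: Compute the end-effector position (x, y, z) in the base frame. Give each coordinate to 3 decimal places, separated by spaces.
-9.098 -4.855 -3.500

after link 1: o_1 = (-3.5355, -3.5355, 0.0000)
after link 2: o_2 = (-4.9497, -2.1213, 0.0000)
after link 3: o_3 = (-7.7782, -4.9497, -3.0000)
after link 4: o_4 = (-9.0977, -4.8550, -3.5000)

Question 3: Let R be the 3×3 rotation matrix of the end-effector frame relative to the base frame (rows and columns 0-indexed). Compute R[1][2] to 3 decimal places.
0.354

End-effector z-axis (col 2 of R) = (0.3536,0.3536,-0.8660)
R[1][2] = 0.3536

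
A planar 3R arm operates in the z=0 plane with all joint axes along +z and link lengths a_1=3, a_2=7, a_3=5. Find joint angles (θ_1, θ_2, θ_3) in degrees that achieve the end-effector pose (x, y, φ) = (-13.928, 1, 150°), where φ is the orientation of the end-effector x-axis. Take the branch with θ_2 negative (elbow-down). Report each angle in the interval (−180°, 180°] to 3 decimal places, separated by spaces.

wrist centre = target − a_3·(cos φ, sin φ) = (-9.5979, -1.5000)
cos θ_2 = (94.3692−3²−7²)/(2·3·7) = 0.8659; θ_2 = -30.0106° (elbow-down)
β = atan2(-1.5000,-9.5979) = -171.1174°; ψ = atan2(-3.5011,9.0615) = -21.1252°
θ_1 = β − ψ = -149.9922°
θ_3 = φ − θ_1 − θ_2 = -29.9971° (wrapped to (-180°,180°])

-149.992 -30.011 -29.997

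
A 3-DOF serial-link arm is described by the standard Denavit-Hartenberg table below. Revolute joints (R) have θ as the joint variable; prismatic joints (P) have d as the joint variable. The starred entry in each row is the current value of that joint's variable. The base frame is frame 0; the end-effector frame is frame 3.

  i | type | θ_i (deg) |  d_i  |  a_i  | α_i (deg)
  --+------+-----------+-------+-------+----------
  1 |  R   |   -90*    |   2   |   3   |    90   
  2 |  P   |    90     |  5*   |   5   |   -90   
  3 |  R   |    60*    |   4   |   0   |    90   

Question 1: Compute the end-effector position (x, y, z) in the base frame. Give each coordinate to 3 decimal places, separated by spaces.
-5.000 1.000 7.000

after link 1: o_1 = (0.0000, -3.0000, 2.0000)
after link 2: o_2 = (-5.0000, -3.0000, 7.0000)
after link 3: o_3 = (-5.0000, 1.0000, 7.0000)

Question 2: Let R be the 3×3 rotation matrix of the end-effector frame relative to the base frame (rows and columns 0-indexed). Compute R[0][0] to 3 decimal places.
End-effector x-axis (col 0 of R) = (0.8660,0.0000,0.5000)
R[0][0] = 0.8660

0.866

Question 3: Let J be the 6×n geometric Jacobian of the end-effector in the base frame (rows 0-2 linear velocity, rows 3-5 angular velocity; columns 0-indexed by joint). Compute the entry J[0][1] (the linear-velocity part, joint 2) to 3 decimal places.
prismatic axis z_1 = (-1.0000,-0.0000,0.0000)
J_v[:, 1] = z_1; J_ω[:, 1] = (0,0,0)
entry J[0][1] = -1.0000

-1.000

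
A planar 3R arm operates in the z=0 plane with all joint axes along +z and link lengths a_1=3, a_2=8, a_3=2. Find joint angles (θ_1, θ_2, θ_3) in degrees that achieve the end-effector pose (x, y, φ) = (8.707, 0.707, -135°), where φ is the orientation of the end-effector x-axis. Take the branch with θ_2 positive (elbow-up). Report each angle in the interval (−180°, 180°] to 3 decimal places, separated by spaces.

-21.329 45.004 -158.675

wrist centre = target − a_3·(cos φ, sin φ) = (10.1212, 2.1212)
cos θ_2 = (106.9385−3²−8²)/(2·3·8) = 0.7071; θ_2 = 45.0044° (elbow-up)
β = atan2(2.1212,10.1212) = 11.8368°; ψ = atan2(5.6573,8.6564) = 33.1661°
θ_1 = β − ψ = -21.3293°
θ_3 = φ − θ_1 − θ_2 = -158.6751° (wrapped to (-180°,180°])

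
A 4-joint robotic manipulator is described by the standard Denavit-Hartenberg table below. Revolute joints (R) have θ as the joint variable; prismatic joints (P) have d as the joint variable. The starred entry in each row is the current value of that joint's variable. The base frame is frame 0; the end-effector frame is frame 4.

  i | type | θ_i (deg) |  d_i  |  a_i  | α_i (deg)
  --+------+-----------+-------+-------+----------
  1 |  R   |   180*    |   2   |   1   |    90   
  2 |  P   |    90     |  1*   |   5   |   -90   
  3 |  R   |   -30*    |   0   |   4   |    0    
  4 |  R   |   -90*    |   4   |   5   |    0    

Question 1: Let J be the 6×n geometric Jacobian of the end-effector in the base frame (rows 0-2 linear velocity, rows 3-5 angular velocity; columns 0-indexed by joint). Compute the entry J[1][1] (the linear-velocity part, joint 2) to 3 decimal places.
prismatic axis z_1 = (0.0000,1.0000,0.0000)
J_v[:, 1] = z_1; J_ω[:, 1] = (0,0,0)
entry J[1][1] = 1.0000

1.000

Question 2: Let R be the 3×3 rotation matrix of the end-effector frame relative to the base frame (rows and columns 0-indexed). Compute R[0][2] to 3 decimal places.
End-effector z-axis (col 2 of R) = (1.0000,-0.0000,0.0000)
R[0][2] = 1.0000

1.000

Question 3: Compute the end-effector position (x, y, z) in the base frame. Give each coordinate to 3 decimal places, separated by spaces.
after link 1: o_1 = (-1.0000, 0.0000, 2.0000)
after link 2: o_2 = (-1.0000, 1.0000, 7.0000)
after link 3: o_3 = (-1.0000, 3.0000, 10.4641)
after link 4: o_4 = (3.0000, 7.3301, 7.9641)

3.000 7.330 7.964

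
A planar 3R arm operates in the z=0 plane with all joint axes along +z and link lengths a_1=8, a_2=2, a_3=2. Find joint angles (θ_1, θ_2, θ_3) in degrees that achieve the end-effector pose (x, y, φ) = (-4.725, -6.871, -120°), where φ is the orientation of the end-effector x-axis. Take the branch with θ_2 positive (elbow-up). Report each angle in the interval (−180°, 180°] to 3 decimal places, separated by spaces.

wrist centre = target − a_3·(cos φ, sin φ) = (-3.7250, -5.1389)
cos θ_2 = (40.2844−8²−2²)/(2·8·2) = -0.8661; θ_2 = 150.0099° (elbow-up)
β = atan2(-5.1389,-3.7250) = -125.9367°; ψ = atan2(0.9997,6.2678) = 9.0623°
θ_1 = β − ψ = -134.9990°
θ_3 = φ − θ_1 − θ_2 = -135.0109° (wrapped to (-180°,180°])

-134.999 150.010 -135.011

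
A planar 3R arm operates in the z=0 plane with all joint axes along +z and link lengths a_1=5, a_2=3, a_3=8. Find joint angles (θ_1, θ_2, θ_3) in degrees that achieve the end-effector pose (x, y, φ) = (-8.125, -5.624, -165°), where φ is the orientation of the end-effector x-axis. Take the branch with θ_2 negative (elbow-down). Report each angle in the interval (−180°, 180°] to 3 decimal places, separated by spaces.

wrist centre = target − a_3·(cos φ, sin φ) = (-0.3976, -3.5534)
cos θ_2 = (12.7851−5²−3²)/(2·5·3) = -0.7072; θ_2 = -135.0047° (elbow-down)
β = atan2(-3.5534,-0.3976) = -96.3842°; ψ = atan2(-2.1211,2.8785) = -36.3862°
θ_1 = β − ψ = -59.9981°
θ_3 = φ − θ_1 − θ_2 = 30.0027° (wrapped to (-180°,180°])

-59.998 -135.005 30.003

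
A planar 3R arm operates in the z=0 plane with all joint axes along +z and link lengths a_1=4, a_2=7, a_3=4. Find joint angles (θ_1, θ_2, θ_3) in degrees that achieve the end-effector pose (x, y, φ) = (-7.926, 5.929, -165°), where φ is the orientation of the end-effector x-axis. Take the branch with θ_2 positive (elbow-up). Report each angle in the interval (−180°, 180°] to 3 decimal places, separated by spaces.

60.003 89.997 45.001

wrist centre = target − a_3·(cos φ, sin φ) = (-4.0623, 6.9643)
cos θ_2 = (65.0034−4²−7²)/(2·4·7) = 0.0001; θ_2 = 89.9965° (elbow-up)
β = atan2(6.9643,-4.0623) = 120.2552°; ψ = atan2(7.0000,4.0004) = 60.2525°
θ_1 = β − ψ = 60.0027°
θ_3 = φ − θ_1 − θ_2 = 45.0008° (wrapped to (-180°,180°])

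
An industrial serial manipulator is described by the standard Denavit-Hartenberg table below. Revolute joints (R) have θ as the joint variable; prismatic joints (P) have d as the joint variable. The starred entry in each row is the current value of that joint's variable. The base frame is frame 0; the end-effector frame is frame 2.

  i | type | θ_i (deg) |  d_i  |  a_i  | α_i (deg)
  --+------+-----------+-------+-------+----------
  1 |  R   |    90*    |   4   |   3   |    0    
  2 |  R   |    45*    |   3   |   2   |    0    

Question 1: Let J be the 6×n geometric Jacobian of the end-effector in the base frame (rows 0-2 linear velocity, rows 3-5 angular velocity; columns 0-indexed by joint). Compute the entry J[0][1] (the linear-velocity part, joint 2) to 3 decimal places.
axis z_1 = (0.0000,0.0000,1.0000); lever o_n−o_1 = (-1.4142,1.4142,3.0000)
cross product → J_v[:, 1] = (-1.4142,-1.4142,0.0000)
J_ω[:, 1] = z_1
entry J[0][1] = -1.4142

-1.414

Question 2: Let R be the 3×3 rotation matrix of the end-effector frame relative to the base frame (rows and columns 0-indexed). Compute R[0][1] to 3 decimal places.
End-effector y-axis (col 1 of R) = (-0.7071,-0.7071,0.0000)
R[0][1] = -0.7071

-0.707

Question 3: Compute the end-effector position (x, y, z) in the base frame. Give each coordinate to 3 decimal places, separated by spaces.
after link 1: o_1 = (0.0000, 3.0000, 4.0000)
after link 2: o_2 = (-1.4142, 4.4142, 7.0000)

-1.414 4.414 7.000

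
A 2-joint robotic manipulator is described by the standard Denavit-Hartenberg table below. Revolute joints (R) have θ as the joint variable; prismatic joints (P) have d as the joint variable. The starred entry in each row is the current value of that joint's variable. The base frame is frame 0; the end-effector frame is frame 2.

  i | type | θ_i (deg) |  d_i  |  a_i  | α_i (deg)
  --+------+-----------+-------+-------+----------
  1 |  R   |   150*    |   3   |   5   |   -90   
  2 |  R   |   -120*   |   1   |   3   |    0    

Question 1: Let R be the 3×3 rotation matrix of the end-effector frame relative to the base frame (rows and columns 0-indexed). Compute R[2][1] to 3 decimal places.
End-effector y-axis (col 1 of R) = (-0.7500,0.4330,0.5000)
R[2][1] = 0.5000

0.500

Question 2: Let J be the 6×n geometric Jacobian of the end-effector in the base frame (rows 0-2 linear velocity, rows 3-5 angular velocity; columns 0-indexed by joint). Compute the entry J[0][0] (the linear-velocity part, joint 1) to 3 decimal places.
axis z_0 = ẑ; lever o_n−o_0 = (-3.5311,0.8840,5.5981)
cross product → J_v[:, 0] = (-0.8840,-3.5311,0.0000)
J_ω[:, 0] = z_0
entry J[0][0] = -0.8840

-0.884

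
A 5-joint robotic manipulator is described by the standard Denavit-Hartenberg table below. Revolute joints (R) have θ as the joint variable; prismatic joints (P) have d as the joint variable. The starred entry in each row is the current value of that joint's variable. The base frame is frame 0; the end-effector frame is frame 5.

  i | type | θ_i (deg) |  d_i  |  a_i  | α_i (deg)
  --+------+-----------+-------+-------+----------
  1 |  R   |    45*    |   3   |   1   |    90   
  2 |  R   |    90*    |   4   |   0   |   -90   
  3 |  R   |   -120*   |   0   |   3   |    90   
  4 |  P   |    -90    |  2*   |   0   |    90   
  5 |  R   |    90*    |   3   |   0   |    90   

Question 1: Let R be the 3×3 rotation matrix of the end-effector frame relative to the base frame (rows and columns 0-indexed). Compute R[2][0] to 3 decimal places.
End-effector x-axis (col 0 of R) = (-0.3536,0.3536,-0.8660)
R[2][0] = -0.8660

-0.866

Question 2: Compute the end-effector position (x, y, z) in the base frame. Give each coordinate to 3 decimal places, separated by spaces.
2.828 -1.414 1.268

after link 1: o_1 = (0.7071, 0.7071, 3.0000)
after link 2: o_2 = (3.5355, -2.1213, 3.0000)
after link 3: o_3 = (5.3727, -3.9584, 1.5000)
after link 4: o_4 = (4.6655, -3.2513, -0.2321)
after link 5: o_5 = (2.8284, -1.4142, 1.2679)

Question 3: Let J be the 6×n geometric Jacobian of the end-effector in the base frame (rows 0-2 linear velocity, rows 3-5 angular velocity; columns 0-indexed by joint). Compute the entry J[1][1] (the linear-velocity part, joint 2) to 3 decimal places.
axis z_1 = (0.7071,-0.7071,0.0000); lever o_n−o_1 = (2.1213,-2.1213,-1.7321)
cross product → J_v[:, 1] = (1.2247,1.2247,0.0000)
J_ω[:, 1] = z_1
entry J[1][1] = 1.2247

1.225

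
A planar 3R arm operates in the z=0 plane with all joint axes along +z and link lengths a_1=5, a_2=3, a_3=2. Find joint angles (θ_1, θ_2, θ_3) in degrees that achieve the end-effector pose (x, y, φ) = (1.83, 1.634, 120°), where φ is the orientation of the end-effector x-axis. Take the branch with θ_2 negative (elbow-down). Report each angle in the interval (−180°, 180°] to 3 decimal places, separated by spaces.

29.999 -150.003 -119.996

wrist centre = target − a_3·(cos φ, sin φ) = (2.8300, -0.0981)
cos θ_2 = (8.0185−5²−3²)/(2·5·3) = -0.8660; θ_2 = -150.0028° (elbow-down)
β = atan2(-0.0981,2.8300) = -1.9843°; ψ = atan2(-1.4999,2.4019) = -31.9834°
θ_1 = β − ψ = 29.9990°
θ_3 = φ − θ_1 − θ_2 = -119.9963° (wrapped to (-180°,180°])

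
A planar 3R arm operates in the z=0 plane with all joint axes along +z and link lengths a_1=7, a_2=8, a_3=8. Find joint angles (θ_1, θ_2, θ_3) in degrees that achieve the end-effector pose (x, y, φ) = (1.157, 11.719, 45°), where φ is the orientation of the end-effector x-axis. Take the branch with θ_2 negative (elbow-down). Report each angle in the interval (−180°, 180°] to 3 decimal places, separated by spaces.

-166.827 -120.001 -28.172

wrist centre = target − a_3·(cos φ, sin φ) = (-4.4999, 6.0621)
cos θ_2 = (56.9983−7²−8²)/(2·7·8) = -0.5000; θ_2 = -120.0010° (elbow-down)
β = atan2(6.0621,-4.4999) = 126.5860°; ψ = atan2(-6.9281,2.9999) = -66.5874°
θ_1 = β − ψ = 193.1734°
θ_3 = φ − θ_1 − θ_2 = -28.1724° (wrapped to (-180°,180°])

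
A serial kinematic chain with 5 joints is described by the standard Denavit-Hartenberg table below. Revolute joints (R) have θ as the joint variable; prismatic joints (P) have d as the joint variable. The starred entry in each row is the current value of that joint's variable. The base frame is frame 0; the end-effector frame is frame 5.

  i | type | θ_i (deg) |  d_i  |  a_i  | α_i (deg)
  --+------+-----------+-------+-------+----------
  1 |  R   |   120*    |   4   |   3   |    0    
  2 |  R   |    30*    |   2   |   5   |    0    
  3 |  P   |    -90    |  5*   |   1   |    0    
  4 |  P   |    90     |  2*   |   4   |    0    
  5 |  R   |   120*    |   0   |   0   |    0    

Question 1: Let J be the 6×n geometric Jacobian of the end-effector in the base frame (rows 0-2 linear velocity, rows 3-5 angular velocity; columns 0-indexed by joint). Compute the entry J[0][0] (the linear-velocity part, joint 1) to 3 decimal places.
-7.964

axis z_0 = ẑ; lever o_n−o_0 = (-8.7942,7.9641,13.0000)
cross product → J_v[:, 0] = (-7.9641,-8.7942,0.0000)
J_ω[:, 0] = z_0
entry J[0][0] = -7.9641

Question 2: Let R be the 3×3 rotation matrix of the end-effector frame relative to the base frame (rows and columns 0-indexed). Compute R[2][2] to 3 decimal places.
End-effector z-axis (col 2 of R) = (0.0000,0.0000,1.0000)
R[2][2] = 1.0000

1.000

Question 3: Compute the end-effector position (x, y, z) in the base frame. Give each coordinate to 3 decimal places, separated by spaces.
after link 1: o_1 = (-1.5000, 2.5981, 4.0000)
after link 2: o_2 = (-5.8301, 5.0981, 6.0000)
after link 3: o_3 = (-5.3301, 5.9641, 11.0000)
after link 4: o_4 = (-8.7942, 7.9641, 13.0000)
after link 5: o_5 = (-8.7942, 7.9641, 13.0000)

-8.794 7.964 13.000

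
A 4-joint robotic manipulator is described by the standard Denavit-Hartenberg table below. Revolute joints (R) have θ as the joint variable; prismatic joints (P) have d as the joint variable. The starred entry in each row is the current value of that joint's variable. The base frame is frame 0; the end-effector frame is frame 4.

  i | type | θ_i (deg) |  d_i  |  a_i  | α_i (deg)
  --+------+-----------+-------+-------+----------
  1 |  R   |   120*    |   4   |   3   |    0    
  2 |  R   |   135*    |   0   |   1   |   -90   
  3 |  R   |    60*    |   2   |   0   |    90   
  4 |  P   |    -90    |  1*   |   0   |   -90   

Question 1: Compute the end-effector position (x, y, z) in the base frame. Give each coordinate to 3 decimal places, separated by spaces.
-0.051 0.278 4.500

after link 1: o_1 = (-1.5000, 2.5981, 4.0000)
after link 2: o_2 = (-1.7588, 1.6322, 4.0000)
after link 3: o_3 = (0.1730, 1.1145, 4.0000)
after link 4: o_4 = (-0.0511, 0.2780, 4.5000)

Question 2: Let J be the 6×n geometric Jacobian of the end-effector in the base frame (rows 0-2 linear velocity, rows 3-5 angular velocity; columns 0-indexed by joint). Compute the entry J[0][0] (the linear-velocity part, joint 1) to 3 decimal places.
-0.278

axis z_0 = ẑ; lever o_n−o_0 = (-0.0511,0.2780,4.5000)
cross product → J_v[:, 0] = (-0.2780,-0.0511,0.0000)
J_ω[:, 0] = z_0
entry J[0][0] = -0.2780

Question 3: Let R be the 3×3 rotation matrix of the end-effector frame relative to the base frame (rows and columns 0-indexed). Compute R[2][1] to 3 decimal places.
End-effector y-axis (col 1 of R) = (0.2241,0.8365,-0.5000)
R[2][1] = -0.5000

-0.500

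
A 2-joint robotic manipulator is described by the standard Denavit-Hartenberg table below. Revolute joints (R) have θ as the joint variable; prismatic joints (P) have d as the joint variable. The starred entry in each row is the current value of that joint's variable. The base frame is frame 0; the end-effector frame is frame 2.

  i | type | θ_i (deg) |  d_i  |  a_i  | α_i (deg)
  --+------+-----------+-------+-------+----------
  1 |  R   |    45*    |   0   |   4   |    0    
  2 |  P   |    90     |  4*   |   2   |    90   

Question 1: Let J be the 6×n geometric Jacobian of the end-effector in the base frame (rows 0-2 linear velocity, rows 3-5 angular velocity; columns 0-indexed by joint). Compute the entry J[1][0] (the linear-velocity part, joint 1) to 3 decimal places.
axis z_0 = ẑ; lever o_n−o_0 = (1.4142,4.2426,4.0000)
cross product → J_v[:, 0] = (-4.2426,1.4142,0.0000)
J_ω[:, 0] = z_0
entry J[1][0] = 1.4142

1.414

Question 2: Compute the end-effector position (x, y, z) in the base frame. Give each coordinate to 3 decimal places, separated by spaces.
1.414 4.243 4.000

after link 1: o_1 = (2.8284, 2.8284, 0.0000)
after link 2: o_2 = (1.4142, 4.2426, 4.0000)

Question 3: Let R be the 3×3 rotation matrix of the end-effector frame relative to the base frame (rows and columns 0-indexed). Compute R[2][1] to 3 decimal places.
1.000

End-effector y-axis (col 1 of R) = (-0.0000,-0.0000,1.0000)
R[2][1] = 1.0000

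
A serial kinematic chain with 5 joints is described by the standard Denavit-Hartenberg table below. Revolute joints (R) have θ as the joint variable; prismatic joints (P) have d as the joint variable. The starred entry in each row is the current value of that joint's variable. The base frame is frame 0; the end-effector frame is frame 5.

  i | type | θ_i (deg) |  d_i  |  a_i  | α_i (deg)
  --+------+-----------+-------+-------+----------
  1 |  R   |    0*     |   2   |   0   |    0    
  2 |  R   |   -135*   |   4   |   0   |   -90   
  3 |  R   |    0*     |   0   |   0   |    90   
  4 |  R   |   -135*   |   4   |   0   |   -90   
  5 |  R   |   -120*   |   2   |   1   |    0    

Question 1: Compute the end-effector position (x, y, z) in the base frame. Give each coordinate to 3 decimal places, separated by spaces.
-2.000 -0.500 10.866

after link 1: o_1 = (0.0000, 0.0000, 2.0000)
after link 2: o_2 = (0.0000, 0.0000, 6.0000)
after link 3: o_3 = (0.0000, 0.0000, 6.0000)
after link 4: o_4 = (0.0000, 0.0000, 10.0000)
after link 5: o_5 = (-2.0000, -0.5000, 10.8660)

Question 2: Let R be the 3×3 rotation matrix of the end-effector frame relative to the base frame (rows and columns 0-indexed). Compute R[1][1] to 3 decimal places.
0.866

End-effector y-axis (col 1 of R) = (-0.0000,0.8660,0.5000)
R[1][1] = 0.8660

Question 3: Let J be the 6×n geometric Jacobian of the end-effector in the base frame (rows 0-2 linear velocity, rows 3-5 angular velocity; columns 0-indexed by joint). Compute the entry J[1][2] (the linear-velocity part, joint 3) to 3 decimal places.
axis z_2 = (0.7071,-0.7071,0.0000); lever o_n−o_2 = (-2.0000,-0.5000,4.8660)
cross product → J_v[:, 2] = (-3.4408,-3.4408,-1.7678)
J_ω[:, 2] = z_2
entry J[1][2] = -3.4408

-3.441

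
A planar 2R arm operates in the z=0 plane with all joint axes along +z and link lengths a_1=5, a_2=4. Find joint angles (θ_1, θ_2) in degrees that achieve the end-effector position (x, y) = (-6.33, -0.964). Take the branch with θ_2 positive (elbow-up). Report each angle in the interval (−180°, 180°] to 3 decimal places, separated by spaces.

149.998 90.003

cos θ_2 = (40.9982−5²−4²)/(2·5·4) = -0.0000; θ_2 = 90.0026° (elbow-up)
β = atan2(-0.9640,-6.3300) = -171.3409°; ψ = atan2(4.0000,4.9998) = 38.6608°
θ_1 = β − ψ = -210.0017°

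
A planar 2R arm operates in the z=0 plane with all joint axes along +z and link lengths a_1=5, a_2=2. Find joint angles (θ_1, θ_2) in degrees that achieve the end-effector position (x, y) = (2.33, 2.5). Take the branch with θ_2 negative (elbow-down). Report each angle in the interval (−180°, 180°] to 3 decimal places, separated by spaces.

cos θ_2 = (11.6789−5²−2²)/(2·5·2) = -0.8661; θ_2 = -150.0034° (elbow-down)
β = atan2(2.5000,2.3300) = 47.0158°; ψ = atan2(-0.9999,3.2679) = -17.0129°
θ_1 = β − ψ = 64.0287°

64.029 -150.003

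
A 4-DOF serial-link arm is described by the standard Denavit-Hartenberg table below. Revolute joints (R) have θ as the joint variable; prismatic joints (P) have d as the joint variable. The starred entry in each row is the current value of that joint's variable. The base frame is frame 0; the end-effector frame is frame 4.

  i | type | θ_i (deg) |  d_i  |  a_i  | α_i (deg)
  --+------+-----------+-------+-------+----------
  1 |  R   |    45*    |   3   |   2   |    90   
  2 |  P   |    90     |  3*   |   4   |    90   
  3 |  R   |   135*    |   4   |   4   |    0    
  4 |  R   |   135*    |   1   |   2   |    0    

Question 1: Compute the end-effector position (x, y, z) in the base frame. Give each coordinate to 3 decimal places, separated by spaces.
7.657 2.243 4.172

after link 1: o_1 = (1.4142, 1.4142, 3.0000)
after link 2: o_2 = (3.5355, -0.7071, 7.0000)
after link 3: o_3 = (8.3640, 0.1213, 4.1716)
after link 4: o_4 = (7.6569, 2.2426, 4.1716)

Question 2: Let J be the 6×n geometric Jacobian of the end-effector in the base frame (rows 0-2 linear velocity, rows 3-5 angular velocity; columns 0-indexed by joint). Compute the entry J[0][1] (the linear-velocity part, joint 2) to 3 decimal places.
prismatic axis z_1 = (0.7071,-0.7071,0.0000)
J_v[:, 1] = z_1; J_ω[:, 1] = (0,0,0)
entry J[0][1] = 0.7071

0.707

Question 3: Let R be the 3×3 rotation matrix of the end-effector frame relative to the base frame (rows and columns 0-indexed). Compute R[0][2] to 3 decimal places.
0.707

End-effector z-axis (col 2 of R) = (0.7071,0.7071,-0.0000)
R[0][2] = 0.7071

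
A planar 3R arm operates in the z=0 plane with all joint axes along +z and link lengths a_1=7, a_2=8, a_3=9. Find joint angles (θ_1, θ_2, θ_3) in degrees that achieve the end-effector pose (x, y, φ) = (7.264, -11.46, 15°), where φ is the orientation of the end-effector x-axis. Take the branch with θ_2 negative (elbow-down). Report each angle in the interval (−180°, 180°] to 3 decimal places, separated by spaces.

wrist centre = target − a_3·(cos φ, sin φ) = (-1.4293, -13.7894)
cos θ_2 = (192.1898−7²−8²)/(2·7·8) = 0.7071; θ_2 = -45.0045° (elbow-down)
β = atan2(-13.7894,-1.4293) = -95.9178°; ψ = atan2(-5.6573,12.6564) = -24.0842°
θ_1 = β − ψ = -71.8336°
θ_3 = φ − θ_1 − θ_2 = 131.8381° (wrapped to (-180°,180°])

-71.834 -45.004 131.838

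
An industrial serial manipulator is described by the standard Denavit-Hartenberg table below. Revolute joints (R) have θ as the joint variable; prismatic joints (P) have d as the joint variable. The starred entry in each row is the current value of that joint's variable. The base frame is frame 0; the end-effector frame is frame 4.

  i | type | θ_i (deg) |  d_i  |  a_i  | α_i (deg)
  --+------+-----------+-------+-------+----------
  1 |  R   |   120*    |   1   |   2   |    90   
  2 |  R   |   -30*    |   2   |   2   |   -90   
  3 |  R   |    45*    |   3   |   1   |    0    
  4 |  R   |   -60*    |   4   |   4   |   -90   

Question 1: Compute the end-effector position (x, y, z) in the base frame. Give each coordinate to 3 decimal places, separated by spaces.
-3.579 10.855 3.777

after link 1: o_1 = (-1.0000, 1.7321, 1.0000)
after link 2: o_2 = (-0.1340, 4.2321, 0.0000)
after link 3: o_3 = (-1.8025, 5.7079, 2.2445)
after link 4: o_4 = (-3.5790, 10.8553, 3.7768)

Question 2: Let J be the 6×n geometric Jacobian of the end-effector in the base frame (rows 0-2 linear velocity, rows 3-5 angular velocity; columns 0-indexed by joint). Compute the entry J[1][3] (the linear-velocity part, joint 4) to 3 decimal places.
axis z_3 = (-0.2500,0.4330,0.8660); lever o_n−o_3 = (-1.7765,5.1475,1.5322)
cross product → J_v[:, 3] = (-3.7944,-1.1554,-0.5176)
J_ω[:, 3] = z_3
entry J[1][3] = -1.1554

-1.155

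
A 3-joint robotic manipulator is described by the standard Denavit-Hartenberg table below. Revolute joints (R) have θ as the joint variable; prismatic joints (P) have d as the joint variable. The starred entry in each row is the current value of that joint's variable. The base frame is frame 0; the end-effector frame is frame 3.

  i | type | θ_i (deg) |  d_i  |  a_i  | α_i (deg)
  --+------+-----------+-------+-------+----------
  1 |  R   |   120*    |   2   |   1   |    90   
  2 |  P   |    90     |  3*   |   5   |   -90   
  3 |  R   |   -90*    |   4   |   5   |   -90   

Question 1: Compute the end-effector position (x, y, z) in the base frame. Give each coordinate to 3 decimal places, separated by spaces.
after link 1: o_1 = (-0.5000, 0.8660, 2.0000)
after link 2: o_2 = (2.0981, 2.3660, 7.0000)
after link 3: o_3 = (8.4282, 1.4019, 7.0000)

8.428 1.402 7.000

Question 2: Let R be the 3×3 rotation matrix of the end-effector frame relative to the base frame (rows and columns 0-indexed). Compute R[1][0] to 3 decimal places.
End-effector x-axis (col 0 of R) = (0.8660,0.5000,0.0000)
R[1][0] = 0.5000

0.500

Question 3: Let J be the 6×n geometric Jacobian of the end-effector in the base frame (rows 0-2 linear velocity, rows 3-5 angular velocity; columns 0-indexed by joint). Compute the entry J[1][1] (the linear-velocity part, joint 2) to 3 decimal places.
prismatic axis z_1 = (0.8660,0.5000,0.0000)
J_v[:, 1] = z_1; J_ω[:, 1] = (0,0,0)
entry J[1][1] = 0.5000

0.500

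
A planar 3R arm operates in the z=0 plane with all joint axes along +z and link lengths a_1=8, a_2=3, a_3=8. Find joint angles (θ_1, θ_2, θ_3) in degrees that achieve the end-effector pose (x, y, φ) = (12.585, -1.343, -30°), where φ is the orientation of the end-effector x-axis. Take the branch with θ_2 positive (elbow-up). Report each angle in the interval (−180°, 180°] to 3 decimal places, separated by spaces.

wrist centre = target − a_3·(cos φ, sin φ) = (5.6568, 2.6570)
cos θ_2 = (39.0590−8²−3²)/(2·8·3) = -0.7071; θ_2 = 134.9998° (elbow-up)
β = atan2(2.6570,5.6568) = 25.1595°; ψ = atan2(2.1213,5.8787) = 19.8420°
θ_1 = β − ψ = 5.3175°
θ_3 = φ − θ_1 − θ_2 = -170.3172° (wrapped to (-180°,180°])

5.317 135.000 -170.317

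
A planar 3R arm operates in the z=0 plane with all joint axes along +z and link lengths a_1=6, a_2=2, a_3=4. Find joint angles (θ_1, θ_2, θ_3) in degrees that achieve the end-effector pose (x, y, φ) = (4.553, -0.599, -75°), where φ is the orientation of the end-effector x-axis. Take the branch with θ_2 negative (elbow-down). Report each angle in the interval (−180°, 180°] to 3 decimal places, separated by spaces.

wrist centre = target − a_3·(cos φ, sin φ) = (3.5177, 3.2647)
cos θ_2 = (23.0327−6²−2²)/(2·6·2) = -0.7070; θ_2 = -134.9891° (elbow-down)
β = atan2(3.2647,3.5177) = 42.8636°; ψ = atan2(-1.4145,4.5861) = -17.1414°
θ_1 = β − ψ = 60.0050°
θ_3 = φ − θ_1 − θ_2 = -0.0159° (wrapped to (-180°,180°])

60.005 -134.989 -0.016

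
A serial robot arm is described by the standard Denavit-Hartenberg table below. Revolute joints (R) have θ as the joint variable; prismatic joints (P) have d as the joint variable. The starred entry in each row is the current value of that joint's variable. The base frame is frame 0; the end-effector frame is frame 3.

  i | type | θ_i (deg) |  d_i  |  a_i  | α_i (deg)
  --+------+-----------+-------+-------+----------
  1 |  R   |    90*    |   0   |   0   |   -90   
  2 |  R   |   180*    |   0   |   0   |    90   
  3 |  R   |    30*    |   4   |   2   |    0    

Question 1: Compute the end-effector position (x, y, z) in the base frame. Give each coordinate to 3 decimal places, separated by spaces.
-1.000 -1.732 -4.000

after link 1: o_1 = (0.0000, 0.0000, 0.0000)
after link 2: o_2 = (0.0000, 0.0000, 0.0000)
after link 3: o_3 = (-1.0000, -1.7321, -4.0000)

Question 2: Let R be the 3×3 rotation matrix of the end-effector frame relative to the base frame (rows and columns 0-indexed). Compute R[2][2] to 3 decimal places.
End-effector z-axis (col 2 of R) = (-0.0000,0.0000,-1.0000)
R[2][2] = -1.0000

-1.000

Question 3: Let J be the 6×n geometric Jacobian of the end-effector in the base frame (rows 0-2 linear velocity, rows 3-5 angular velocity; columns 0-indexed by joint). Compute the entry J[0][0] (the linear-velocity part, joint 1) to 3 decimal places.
1.732

axis z_0 = ẑ; lever o_n−o_0 = (-1.0000,-1.7321,-4.0000)
cross product → J_v[:, 0] = (1.7321,-1.0000,0.0000)
J_ω[:, 0] = z_0
entry J[0][0] = 1.7321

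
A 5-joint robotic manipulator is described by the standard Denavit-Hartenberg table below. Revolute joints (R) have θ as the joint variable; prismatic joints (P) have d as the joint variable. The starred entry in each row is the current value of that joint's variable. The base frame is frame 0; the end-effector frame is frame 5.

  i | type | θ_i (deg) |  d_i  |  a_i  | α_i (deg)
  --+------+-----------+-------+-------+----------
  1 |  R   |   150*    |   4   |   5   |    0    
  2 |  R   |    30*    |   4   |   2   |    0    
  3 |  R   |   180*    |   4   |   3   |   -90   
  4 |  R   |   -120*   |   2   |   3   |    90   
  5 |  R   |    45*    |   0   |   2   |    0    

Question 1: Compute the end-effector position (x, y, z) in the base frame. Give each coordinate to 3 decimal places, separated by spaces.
after link 1: o_1 = (-4.3301, 2.5000, 4.0000)
after link 2: o_2 = (-6.3301, 2.5000, 8.0000)
after link 3: o_3 = (-3.3301, 2.5000, 12.0000)
after link 4: o_4 = (-4.8301, 4.5000, 14.5981)
after link 5: o_5 = (-5.5372, 5.9142, 15.8228)

-5.537 5.914 15.823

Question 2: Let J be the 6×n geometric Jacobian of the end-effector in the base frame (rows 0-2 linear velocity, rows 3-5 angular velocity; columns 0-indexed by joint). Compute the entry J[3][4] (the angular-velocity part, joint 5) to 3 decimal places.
axis z_4 = (-0.8660,0.0000,-0.5000); lever o_n−o_4 = (-0.7071,1.4142,1.2247)
cross product → J_v[:, 4] = (0.7071,1.4142,-1.2247)
J_ω[:, 4] = z_4
entry J[3][4] = -0.8660

-0.866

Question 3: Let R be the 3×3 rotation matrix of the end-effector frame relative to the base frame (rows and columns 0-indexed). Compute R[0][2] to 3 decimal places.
End-effector z-axis (col 2 of R) = (-0.8660,0.0000,-0.5000)
R[0][2] = -0.8660

-0.866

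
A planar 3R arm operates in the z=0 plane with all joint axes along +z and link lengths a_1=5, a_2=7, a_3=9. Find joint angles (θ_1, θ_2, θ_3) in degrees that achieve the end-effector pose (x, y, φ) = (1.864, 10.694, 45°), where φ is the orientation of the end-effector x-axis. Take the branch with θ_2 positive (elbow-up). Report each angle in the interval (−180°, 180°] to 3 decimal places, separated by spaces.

wrist centre = target − a_3·(cos φ, sin φ) = (-4.5000, 4.3300)
cos θ_2 = (38.9989−5²−7²)/(2·5·7) = -0.5000; θ_2 = 120.0011° (elbow-up)
β = atan2(4.3300,-4.5000) = 136.1024°; ψ = atan2(6.0621,1.4999) = 76.1030°
θ_1 = β − ψ = 59.9995°
θ_3 = φ − θ_1 − θ_2 = -135.0005° (wrapped to (-180°,180°])

59.999 120.001 -135.001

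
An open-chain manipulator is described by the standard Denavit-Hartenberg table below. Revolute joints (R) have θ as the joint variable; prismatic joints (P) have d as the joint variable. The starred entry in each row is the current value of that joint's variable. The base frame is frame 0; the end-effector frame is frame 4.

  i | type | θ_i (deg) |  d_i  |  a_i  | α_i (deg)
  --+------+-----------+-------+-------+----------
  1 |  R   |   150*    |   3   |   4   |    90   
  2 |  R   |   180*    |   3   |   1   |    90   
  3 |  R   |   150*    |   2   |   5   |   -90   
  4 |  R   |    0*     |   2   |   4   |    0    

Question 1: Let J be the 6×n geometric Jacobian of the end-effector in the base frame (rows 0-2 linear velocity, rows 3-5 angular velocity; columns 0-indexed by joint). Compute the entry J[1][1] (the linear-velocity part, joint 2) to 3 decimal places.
-1.000

axis z_1 = (0.5000,0.8660,0.0000); lever o_n−o_1 = (-3.8660,8.8923,2.0000)
cross product → J_v[:, 1] = (1.7321,-1.0000,7.7942)
J_ω[:, 1] = z_1
entry J[1][1] = -1.0000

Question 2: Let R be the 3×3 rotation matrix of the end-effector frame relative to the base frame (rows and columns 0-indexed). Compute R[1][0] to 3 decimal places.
0.866

End-effector x-axis (col 0 of R) = (-0.5000,0.8660,-0.0000)
R[1][0] = 0.8660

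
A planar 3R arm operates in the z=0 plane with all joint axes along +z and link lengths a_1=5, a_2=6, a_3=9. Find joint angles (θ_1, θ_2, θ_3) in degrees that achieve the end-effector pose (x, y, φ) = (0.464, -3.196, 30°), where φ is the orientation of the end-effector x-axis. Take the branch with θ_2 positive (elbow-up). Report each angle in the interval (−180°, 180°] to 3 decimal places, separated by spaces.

wrist centre = target − a_3·(cos φ, sin φ) = (-7.3302, -7.6960)
cos θ_2 = (112.9607−5²−6²)/(2·5·6) = 0.8660; θ_2 = 30.0016° (elbow-up)
β = atan2(-7.6960,-7.3302) = -133.6056°; ψ = atan2(3.0001,10.1961) = 16.3963°
θ_1 = β − ψ = -150.0019°
θ_3 = φ − θ_1 − θ_2 = 150.0002° (wrapped to (-180°,180°])

-150.002 30.002 150.000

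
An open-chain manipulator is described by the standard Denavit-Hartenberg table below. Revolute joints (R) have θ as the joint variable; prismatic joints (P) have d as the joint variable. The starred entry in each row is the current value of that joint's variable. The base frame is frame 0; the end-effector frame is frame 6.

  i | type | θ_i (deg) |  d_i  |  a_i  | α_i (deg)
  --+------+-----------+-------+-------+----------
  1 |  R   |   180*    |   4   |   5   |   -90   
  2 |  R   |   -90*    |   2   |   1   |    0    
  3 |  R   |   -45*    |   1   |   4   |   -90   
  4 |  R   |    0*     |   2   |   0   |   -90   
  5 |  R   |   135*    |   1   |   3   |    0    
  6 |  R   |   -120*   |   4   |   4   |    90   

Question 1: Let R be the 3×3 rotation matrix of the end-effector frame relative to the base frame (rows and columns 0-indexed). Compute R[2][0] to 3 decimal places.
0.500

End-effector x-axis (col 0 of R) = (0.8660,-0.0000,0.5000)
R[2][0] = 0.5000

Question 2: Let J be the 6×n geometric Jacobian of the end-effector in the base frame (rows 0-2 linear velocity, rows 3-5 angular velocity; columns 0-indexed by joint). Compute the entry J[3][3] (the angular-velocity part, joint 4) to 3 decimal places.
-0.707

axis z_3 = (-0.7071,0.0000,0.7071); lever o_n−o_3 = (2.0499,5.0000,0.4142)
cross product → J_v[:, 3] = (-3.5355,1.7424,-3.5355)
J_ω[:, 3] = z_3
entry J[3][3] = -0.7071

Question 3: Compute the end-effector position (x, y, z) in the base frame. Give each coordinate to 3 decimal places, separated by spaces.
-0.122 2.000 8.243

after link 1: o_1 = (-5.0000, 0.0000, 4.0000)
after link 2: o_2 = (-5.0000, -2.0000, 5.0000)
after link 3: o_3 = (-2.1716, -3.0000, 7.8284)
after link 4: o_4 = (-3.5858, -3.0000, 9.2426)
after link 5: o_5 = (-3.5858, -2.0000, 6.2426)
after link 6: o_6 = (-0.1217, 2.0000, 8.2426)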